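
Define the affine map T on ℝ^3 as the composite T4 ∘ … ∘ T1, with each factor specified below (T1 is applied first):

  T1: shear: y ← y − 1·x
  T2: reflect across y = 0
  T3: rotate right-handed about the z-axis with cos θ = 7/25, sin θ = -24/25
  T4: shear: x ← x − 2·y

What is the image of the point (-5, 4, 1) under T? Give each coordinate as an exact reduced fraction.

T(p) = (-73/5, 57/25, 1)

T1 shear: y ← y − 1·x: (-5, 4, 1) → (-5, 9, 1)
T2 reflect across y = 0: (-5, 9, 1) → (-5, -9, 1)
T3 rotate right-handed about the z-axis with cos θ = 7/25, sin θ = -24/25: (-5, -9, 1) → (-251/25, 57/25, 1)
T4 shear: x ← x − 2·y: (-251/25, 57/25, 1) → (-73/5, 57/25, 1)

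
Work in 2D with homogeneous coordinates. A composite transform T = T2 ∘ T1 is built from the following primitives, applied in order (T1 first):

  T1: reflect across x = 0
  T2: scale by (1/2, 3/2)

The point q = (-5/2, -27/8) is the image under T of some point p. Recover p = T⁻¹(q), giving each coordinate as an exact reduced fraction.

T1 = [-1 0 0; 0 1 0; 0 0 1]
T2·T1 = [-1/2 0 0; 0 3/2 0; 0 0 1]
det M = -3/4; M⁻¹ = [-2 0 0; 0 2/3 0; 0 0 1]
M⁻¹ · (-5/2, -27/8)ᵀ = (5, -9/4)ᵀ

p = (5, -9/4)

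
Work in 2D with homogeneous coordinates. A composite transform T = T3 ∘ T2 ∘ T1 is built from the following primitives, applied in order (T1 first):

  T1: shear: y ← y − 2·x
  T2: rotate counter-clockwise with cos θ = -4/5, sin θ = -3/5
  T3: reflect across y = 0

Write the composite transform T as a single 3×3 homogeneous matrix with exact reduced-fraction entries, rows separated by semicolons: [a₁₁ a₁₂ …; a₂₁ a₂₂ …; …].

T1 = [1 0 0; -2 1 0; 0 0 1]
T2·T1 = [-2 3/5 0; 1 -4/5 0; 0 0 1]
T3·…·T1 = [-2 3/5 0; -1 4/5 0; 0 0 1]

T = [-2 3/5 0; -1 4/5 0; 0 0 1]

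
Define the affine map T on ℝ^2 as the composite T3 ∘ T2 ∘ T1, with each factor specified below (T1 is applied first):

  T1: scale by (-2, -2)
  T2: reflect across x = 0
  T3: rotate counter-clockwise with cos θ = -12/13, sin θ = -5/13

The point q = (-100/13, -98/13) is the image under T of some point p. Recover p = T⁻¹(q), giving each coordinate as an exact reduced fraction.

p = (5, -2)

T1 = [-2 0 0; 0 -2 0; 0 0 1]
T2·T1 = [2 0 0; 0 -2 0; 0 0 1]
T3·…·T1 = [-24/13 -10/13 0; -10/13 24/13 0; 0 0 1]
det M = -4; M⁻¹ = [-6/13 -5/26 0; -5/26 6/13 0; 0 0 1]
M⁻¹ · (-100/13, -98/13)ᵀ = (5, -2)ᵀ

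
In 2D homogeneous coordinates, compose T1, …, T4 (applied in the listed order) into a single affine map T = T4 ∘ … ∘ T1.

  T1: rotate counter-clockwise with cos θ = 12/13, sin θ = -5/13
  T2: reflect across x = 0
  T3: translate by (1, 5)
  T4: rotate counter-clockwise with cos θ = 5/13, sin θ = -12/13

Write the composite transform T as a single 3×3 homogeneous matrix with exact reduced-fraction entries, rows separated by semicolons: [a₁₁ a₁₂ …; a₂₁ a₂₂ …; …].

T = [-120/169 119/169 5; 119/169 120/169 1; 0 0 1]

T1 = [12/13 5/13 0; -5/13 12/13 0; 0 0 1]
T2·T1 = [-12/13 -5/13 0; -5/13 12/13 0; 0 0 1]
T3·…·T1 = [-12/13 -5/13 1; -5/13 12/13 5; 0 0 1]
T4·…·T1 = [-120/169 119/169 5; 119/169 120/169 1; 0 0 1]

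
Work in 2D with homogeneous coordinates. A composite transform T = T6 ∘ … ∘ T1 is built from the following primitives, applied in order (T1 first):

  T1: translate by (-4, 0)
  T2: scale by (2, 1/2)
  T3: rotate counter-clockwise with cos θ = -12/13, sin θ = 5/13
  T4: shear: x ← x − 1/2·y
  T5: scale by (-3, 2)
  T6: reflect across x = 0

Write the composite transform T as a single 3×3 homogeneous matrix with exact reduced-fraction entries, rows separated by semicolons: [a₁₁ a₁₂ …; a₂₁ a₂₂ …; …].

T1 = [1 0 -4; 0 1 0; 0 0 1]
T2·T1 = [2 0 -8; 0 1/2 0; 0 0 1]
T3·…·T1 = [-24/13 -5/26 96/13; 10/13 -6/13 -40/13; 0 0 1]
T4·…·T1 = [-29/13 1/26 116/13; 10/13 -6/13 -40/13; 0 0 1]
T5·…·T1 = [87/13 -3/26 -348/13; 20/13 -12/13 -80/13; 0 0 1]
T6·…·T1 = [-87/13 3/26 348/13; 20/13 -12/13 -80/13; 0 0 1]

T = [-87/13 3/26 348/13; 20/13 -12/13 -80/13; 0 0 1]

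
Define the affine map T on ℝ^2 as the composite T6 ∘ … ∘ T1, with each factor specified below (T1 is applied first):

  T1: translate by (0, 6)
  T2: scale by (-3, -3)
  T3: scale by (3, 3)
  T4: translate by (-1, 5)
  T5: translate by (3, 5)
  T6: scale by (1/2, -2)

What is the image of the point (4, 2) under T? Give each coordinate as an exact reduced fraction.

T1 translate by (0, 6): (4, 2) → (4, 8)
T2 scale by (-3, -3): (4, 8) → (-12, -24)
T3 scale by (3, 3): (-12, -24) → (-36, -72)
T4 translate by (-1, 5): (-36, -72) → (-37, -67)
T5 translate by (3, 5): (-37, -67) → (-34, -62)
T6 scale by (1/2, -2): (-34, -62) → (-17, 124)

T(p) = (-17, 124)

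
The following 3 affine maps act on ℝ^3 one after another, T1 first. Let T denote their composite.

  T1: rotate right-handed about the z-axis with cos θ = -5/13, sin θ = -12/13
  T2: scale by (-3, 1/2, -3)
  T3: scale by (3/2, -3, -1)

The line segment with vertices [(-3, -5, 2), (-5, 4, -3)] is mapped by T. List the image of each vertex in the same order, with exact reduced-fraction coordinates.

image vertices: (405/26, -183/26, 6), (-657/26, -60/13, -9)

T1 rotate right-handed about the z-axis with cos θ = -5/13, sin θ = -12/13: (-3, -5, 2) → (-45/13, 61/13, 2); (-5, 4, -3) → (73/13, 40/13, -3)
T2 scale by (-3, 1/2, -3): (-45/13, 61/13, 2) → (135/13, 61/26, -6); (73/13, 40/13, -3) → (-219/13, 20/13, 9)
T3 scale by (3/2, -3, -1): (135/13, 61/26, -6) → (405/26, -183/26, 6); (-219/13, 20/13, 9) → (-657/26, -60/13, -9)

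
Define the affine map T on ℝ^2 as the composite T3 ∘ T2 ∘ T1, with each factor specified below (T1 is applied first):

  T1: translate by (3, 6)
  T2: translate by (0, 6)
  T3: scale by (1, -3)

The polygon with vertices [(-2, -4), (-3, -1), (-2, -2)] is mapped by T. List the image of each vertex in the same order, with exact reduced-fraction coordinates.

image vertices: (1, -24), (0, -33), (1, -30)

T1 translate by (3, 6): (-2, -4) → (1, 2); (-3, -1) → (0, 5); (-2, -2) → (1, 4)
T2 translate by (0, 6): (1, 2) → (1, 8); (0, 5) → (0, 11); (1, 4) → (1, 10)
T3 scale by (1, -3): (1, 8) → (1, -24); (0, 11) → (0, -33); (1, 10) → (1, -30)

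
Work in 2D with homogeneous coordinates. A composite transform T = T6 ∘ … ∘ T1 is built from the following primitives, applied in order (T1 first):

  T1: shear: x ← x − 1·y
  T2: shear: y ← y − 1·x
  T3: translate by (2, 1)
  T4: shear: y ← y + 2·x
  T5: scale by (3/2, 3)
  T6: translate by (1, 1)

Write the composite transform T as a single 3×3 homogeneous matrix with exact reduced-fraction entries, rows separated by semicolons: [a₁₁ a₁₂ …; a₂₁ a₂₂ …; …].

T1 = [1 -1 0; 0 1 0; 0 0 1]
T2·T1 = [1 -1 0; -1 2 0; 0 0 1]
T3·…·T1 = [1 -1 2; -1 2 1; 0 0 1]
T4·…·T1 = [1 -1 2; 1 0 5; 0 0 1]
T5·…·T1 = [3/2 -3/2 3; 3 0 15; 0 0 1]
T6·…·T1 = [3/2 -3/2 4; 3 0 16; 0 0 1]

T = [3/2 -3/2 4; 3 0 16; 0 0 1]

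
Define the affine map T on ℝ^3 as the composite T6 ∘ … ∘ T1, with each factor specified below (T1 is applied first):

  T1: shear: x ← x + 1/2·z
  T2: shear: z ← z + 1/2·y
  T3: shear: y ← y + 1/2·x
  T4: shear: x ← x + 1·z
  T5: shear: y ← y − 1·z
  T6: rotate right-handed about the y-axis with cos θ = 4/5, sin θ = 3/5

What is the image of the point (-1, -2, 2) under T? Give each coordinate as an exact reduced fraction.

T(p) = (7/5, -3, 1/5)

T1 shear: x ← x + 1/2·z: (-1, -2, 2) → (0, -2, 2)
T2 shear: z ← z + 1/2·y: (0, -2, 2) → (0, -2, 1)
T3 shear: y ← y + 1/2·x: (0, -2, 1) → (0, -2, 1)
T4 shear: x ← x + 1·z: (0, -2, 1) → (1, -2, 1)
T5 shear: y ← y − 1·z: (1, -2, 1) → (1, -3, 1)
T6 rotate right-handed about the y-axis with cos θ = 4/5, sin θ = 3/5: (1, -3, 1) → (7/5, -3, 1/5)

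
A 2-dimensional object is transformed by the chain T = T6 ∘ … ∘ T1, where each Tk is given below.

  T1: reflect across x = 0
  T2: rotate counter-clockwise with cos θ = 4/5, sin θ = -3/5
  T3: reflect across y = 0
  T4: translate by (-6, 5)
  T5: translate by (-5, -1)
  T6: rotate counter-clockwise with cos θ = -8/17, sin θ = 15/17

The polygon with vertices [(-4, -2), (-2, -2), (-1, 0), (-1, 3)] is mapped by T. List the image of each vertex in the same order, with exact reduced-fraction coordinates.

T1 reflect across x = 0: (-4, -2) → (4, -2); (-2, -2) → (2, -2); (-1, 0) → (1, 0); (-1, 3) → (1, 3)
T2 rotate counter-clockwise with cos θ = 4/5, sin θ = -3/5: (4, -2) → (2, -4); (2, -2) → (2/5, -14/5); (1, 0) → (4/5, -3/5); (1, 3) → (13/5, 9/5)
T3 reflect across y = 0: (2, -4) → (2, 4); (2/5, -14/5) → (2/5, 14/5); (4/5, -3/5) → (4/5, 3/5); (13/5, 9/5) → (13/5, -9/5)
T4 translate by (-6, 5): (2, 4) → (-4, 9); (2/5, 14/5) → (-28/5, 39/5); (4/5, 3/5) → (-26/5, 28/5); (13/5, -9/5) → (-17/5, 16/5)
T5 translate by (-5, -1): (-4, 9) → (-9, 8); (-28/5, 39/5) → (-53/5, 34/5); (-26/5, 28/5) → (-51/5, 23/5); (-17/5, 16/5) → (-42/5, 11/5)
T6 rotate counter-clockwise with cos θ = -8/17, sin θ = 15/17: (-9, 8) → (-48/17, -199/17); (-53/5, 34/5) → (-86/85, -1067/85); (-51/5, 23/5) → (63/85, -949/85); (-42/5, 11/5) → (171/85, -718/85)

image vertices: (-48/17, -199/17), (-86/85, -1067/85), (63/85, -949/85), (171/85, -718/85)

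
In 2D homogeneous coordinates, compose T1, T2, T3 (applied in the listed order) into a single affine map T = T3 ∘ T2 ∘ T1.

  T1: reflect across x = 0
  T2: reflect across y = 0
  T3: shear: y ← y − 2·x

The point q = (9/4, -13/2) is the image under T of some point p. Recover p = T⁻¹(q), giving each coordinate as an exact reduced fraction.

p = (-9/4, 2)

T1 = [-1 0 0; 0 1 0; 0 0 1]
T2·T1 = [-1 0 0; 0 -1 0; 0 0 1]
T3·…·T1 = [-1 0 0; 2 -1 0; 0 0 1]
det M = 1; M⁻¹ = [-1 0 0; -2 -1 0; 0 0 1]
M⁻¹ · (9/4, -13/2)ᵀ = (-9/4, 2)ᵀ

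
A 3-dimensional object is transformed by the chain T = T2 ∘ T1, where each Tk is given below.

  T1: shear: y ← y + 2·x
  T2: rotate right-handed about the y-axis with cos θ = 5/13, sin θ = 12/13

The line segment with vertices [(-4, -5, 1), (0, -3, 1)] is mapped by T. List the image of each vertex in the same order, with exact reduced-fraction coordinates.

T1 shear: y ← y + 2·x: (-4, -5, 1) → (-4, -13, 1); (0, -3, 1) → (0, -3, 1)
T2 rotate right-handed about the y-axis with cos θ = 5/13, sin θ = 12/13: (-4, -13, 1) → (-8/13, -13, 53/13); (0, -3, 1) → (12/13, -3, 5/13)

image vertices: (-8/13, -13, 53/13), (12/13, -3, 5/13)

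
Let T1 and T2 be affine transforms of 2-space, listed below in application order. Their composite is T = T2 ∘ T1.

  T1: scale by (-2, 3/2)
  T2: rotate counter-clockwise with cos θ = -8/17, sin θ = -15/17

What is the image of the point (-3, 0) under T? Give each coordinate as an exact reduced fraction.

T(p) = (-48/17, -90/17)

T1 scale by (-2, 3/2): (-3, 0) → (6, 0)
T2 rotate counter-clockwise with cos θ = -8/17, sin θ = -15/17: (6, 0) → (-48/17, -90/17)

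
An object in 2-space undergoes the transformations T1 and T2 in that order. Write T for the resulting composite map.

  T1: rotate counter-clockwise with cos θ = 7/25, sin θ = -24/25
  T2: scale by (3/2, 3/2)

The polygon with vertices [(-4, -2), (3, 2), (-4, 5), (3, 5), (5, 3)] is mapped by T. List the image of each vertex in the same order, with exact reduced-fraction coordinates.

image vertices: (-114/25, 123/25), (207/50, -87/25), (138/25, 393/50), (423/50, -111/50), (321/50, -297/50)

T1 rotate counter-clockwise with cos θ = 7/25, sin θ = -24/25: (-4, -2) → (-76/25, 82/25); (3, 2) → (69/25, -58/25); (-4, 5) → (92/25, 131/25); (3, 5) → (141/25, -37/25); (5, 3) → (107/25, -99/25)
T2 scale by (3/2, 3/2): (-76/25, 82/25) → (-114/25, 123/25); (69/25, -58/25) → (207/50, -87/25); (92/25, 131/25) → (138/25, 393/50); (141/25, -37/25) → (423/50, -111/50); (107/25, -99/25) → (321/50, -297/50)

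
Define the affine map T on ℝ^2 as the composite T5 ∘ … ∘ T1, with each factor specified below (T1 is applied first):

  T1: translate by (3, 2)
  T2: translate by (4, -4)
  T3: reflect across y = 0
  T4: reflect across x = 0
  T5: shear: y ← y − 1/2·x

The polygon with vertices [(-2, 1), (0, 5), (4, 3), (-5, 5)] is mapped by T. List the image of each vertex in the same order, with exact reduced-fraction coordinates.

T1 translate by (3, 2): (-2, 1) → (1, 3); (0, 5) → (3, 7); (4, 3) → (7, 5); (-5, 5) → (-2, 7)
T2 translate by (4, -4): (1, 3) → (5, -1); (3, 7) → (7, 3); (7, 5) → (11, 1); (-2, 7) → (2, 3)
T3 reflect across y = 0: (5, -1) → (5, 1); (7, 3) → (7, -3); (11, 1) → (11, -1); (2, 3) → (2, -3)
T4 reflect across x = 0: (5, 1) → (-5, 1); (7, -3) → (-7, -3); (11, -1) → (-11, -1); (2, -3) → (-2, -3)
T5 shear: y ← y − 1/2·x: (-5, 1) → (-5, 7/2); (-7, -3) → (-7, 1/2); (-11, -1) → (-11, 9/2); (-2, -3) → (-2, -2)

image vertices: (-5, 7/2), (-7, 1/2), (-11, 9/2), (-2, -2)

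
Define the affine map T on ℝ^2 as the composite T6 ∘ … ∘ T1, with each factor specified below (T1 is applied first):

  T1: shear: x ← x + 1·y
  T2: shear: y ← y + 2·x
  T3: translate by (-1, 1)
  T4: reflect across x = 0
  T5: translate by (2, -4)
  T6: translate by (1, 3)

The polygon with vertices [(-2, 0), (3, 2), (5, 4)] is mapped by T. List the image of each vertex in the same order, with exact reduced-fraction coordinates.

T1 shear: x ← x + 1·y: (-2, 0) → (-2, 0); (3, 2) → (5, 2); (5, 4) → (9, 4)
T2 shear: y ← y + 2·x: (-2, 0) → (-2, -4); (5, 2) → (5, 12); (9, 4) → (9, 22)
T3 translate by (-1, 1): (-2, -4) → (-3, -3); (5, 12) → (4, 13); (9, 22) → (8, 23)
T4 reflect across x = 0: (-3, -3) → (3, -3); (4, 13) → (-4, 13); (8, 23) → (-8, 23)
T5 translate by (2, -4): (3, -3) → (5, -7); (-4, 13) → (-2, 9); (-8, 23) → (-6, 19)
T6 translate by (1, 3): (5, -7) → (6, -4); (-2, 9) → (-1, 12); (-6, 19) → (-5, 22)

image vertices: (6, -4), (-1, 12), (-5, 22)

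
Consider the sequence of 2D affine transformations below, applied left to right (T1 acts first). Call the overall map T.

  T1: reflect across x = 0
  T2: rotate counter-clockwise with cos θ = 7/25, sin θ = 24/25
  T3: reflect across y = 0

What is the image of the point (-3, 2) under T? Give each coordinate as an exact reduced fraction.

T1 reflect across x = 0: (-3, 2) → (3, 2)
T2 rotate counter-clockwise with cos θ = 7/25, sin θ = 24/25: (3, 2) → (-27/25, 86/25)
T3 reflect across y = 0: (-27/25, 86/25) → (-27/25, -86/25)

T(p) = (-27/25, -86/25)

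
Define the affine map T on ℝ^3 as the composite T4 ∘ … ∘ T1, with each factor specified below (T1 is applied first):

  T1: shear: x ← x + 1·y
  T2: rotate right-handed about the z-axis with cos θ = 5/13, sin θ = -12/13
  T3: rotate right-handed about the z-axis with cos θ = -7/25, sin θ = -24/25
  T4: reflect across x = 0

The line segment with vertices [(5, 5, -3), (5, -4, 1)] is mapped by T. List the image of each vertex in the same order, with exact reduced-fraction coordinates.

image vertices: (122/13, -79/13, -3), (467/325, 1256/325, 1)

T1 shear: x ← x + 1·y: (5, 5, -3) → (10, 5, -3); (5, -4, 1) → (1, -4, 1)
T2 rotate right-handed about the z-axis with cos θ = 5/13, sin θ = -12/13: (10, 5, -3) → (110/13, -95/13, -3); (1, -4, 1) → (-43/13, -32/13, 1)
T3 rotate right-handed about the z-axis with cos θ = -7/25, sin θ = -24/25: (110/13, -95/13, -3) → (-122/13, -79/13, -3); (-43/13, -32/13, 1) → (-467/325, 1256/325, 1)
T4 reflect across x = 0: (-122/13, -79/13, -3) → (122/13, -79/13, -3); (-467/325, 1256/325, 1) → (467/325, 1256/325, 1)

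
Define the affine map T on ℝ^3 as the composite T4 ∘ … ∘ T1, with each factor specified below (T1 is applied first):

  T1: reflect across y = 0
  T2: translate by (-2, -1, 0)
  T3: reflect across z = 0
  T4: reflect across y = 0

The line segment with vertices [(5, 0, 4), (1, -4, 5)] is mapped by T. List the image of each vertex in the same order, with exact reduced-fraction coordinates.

image vertices: (3, 1, -4), (-1, -3, -5)

T1 reflect across y = 0: (5, 0, 4) → (5, 0, 4); (1, -4, 5) → (1, 4, 5)
T2 translate by (-2, -1, 0): (5, 0, 4) → (3, -1, 4); (1, 4, 5) → (-1, 3, 5)
T3 reflect across z = 0: (3, -1, 4) → (3, -1, -4); (-1, 3, 5) → (-1, 3, -5)
T4 reflect across y = 0: (3, -1, -4) → (3, 1, -4); (-1, 3, -5) → (-1, -3, -5)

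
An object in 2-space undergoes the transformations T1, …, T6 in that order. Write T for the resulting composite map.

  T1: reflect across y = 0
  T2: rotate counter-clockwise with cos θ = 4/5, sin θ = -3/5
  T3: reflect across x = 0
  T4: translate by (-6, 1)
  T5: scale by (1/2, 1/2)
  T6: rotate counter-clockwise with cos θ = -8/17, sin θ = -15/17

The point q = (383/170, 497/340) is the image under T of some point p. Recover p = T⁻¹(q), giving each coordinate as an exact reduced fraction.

p = (-2, -1/2)

T1 = [1 0 0; 0 -1 0; 0 0 1]
T2·T1 = [4/5 -3/5 0; -3/5 -4/5 0; 0 0 1]
T3·…·T1 = [-4/5 3/5 0; -3/5 -4/5 0; 0 0 1]
T4·…·T1 = [-4/5 3/5 -6; -3/5 -4/5 1; 0 0 1]
T5·…·T1 = [-2/5 3/10 -3; -3/10 -2/5 1/2; 0 0 1]
T6·…·T1 = [-13/170 -42/85 63/34; 42/85 -13/170 41/17; 0 0 1]
det M = 1/4; M⁻¹ = [-26/85 168/85 -21/5; -168/85 -26/85 22/5; 0 0 1]
M⁻¹ · (383/170, 497/340)ᵀ = (-2, -1/2)ᵀ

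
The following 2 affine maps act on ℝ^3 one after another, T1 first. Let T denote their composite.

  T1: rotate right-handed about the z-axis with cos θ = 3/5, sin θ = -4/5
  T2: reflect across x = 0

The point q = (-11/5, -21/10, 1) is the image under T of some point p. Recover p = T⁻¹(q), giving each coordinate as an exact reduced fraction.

T1 = [3/5 4/5 0 0; -4/5 3/5 0 0; 0 0 1 0; 0 0 0 1]
T2·T1 = [-3/5 -4/5 0 0; -4/5 3/5 0 0; 0 0 1 0; 0 0 0 1]
det M = -1; M⁻¹ = [-3/5 -4/5 0 0; -4/5 3/5 0 0; 0 0 1 0; 0 0 0 1]
M⁻¹ · (-11/5, -21/10, 1)ᵀ = (3, 1/2, 1)ᵀ

p = (3, 1/2, 1)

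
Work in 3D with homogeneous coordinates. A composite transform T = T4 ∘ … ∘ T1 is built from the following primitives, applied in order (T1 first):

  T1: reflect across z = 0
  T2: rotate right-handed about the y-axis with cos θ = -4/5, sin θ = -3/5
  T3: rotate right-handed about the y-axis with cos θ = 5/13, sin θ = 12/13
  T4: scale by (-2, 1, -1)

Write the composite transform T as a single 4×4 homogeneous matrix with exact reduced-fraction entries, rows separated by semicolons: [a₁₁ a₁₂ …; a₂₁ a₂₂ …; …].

T1 = [1 0 0 0; 0 1 0 0; 0 0 -1 0; 0 0 0 1]
T2·T1 = [-4/5 0 3/5 0; 0 1 0 0; 3/5 0 4/5 0; 0 0 0 1]
T3·…·T1 = [16/65 0 63/65 0; 0 1 0 0; 63/65 0 -16/65 0; 0 0 0 1]
T4·…·T1 = [-32/65 0 -126/65 0; 0 1 0 0; -63/65 0 16/65 0; 0 0 0 1]

T = [-32/65 0 -126/65 0; 0 1 0 0; -63/65 0 16/65 0; 0 0 0 1]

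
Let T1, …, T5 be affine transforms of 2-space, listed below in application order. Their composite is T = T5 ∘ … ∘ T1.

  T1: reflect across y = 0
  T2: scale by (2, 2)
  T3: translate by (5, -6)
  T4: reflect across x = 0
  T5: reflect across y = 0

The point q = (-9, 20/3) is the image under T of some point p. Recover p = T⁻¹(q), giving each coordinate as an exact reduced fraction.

p = (2, 1/3)

T1 = [1 0 0; 0 -1 0; 0 0 1]
T2·T1 = [2 0 0; 0 -2 0; 0 0 1]
T3·…·T1 = [2 0 5; 0 -2 -6; 0 0 1]
T4·…·T1 = [-2 0 -5; 0 -2 -6; 0 0 1]
T5·…·T1 = [-2 0 -5; 0 2 6; 0 0 1]
det M = -4; M⁻¹ = [-1/2 0 -5/2; 0 1/2 -3; 0 0 1]
M⁻¹ · (-9, 20/3)ᵀ = (2, 1/3)ᵀ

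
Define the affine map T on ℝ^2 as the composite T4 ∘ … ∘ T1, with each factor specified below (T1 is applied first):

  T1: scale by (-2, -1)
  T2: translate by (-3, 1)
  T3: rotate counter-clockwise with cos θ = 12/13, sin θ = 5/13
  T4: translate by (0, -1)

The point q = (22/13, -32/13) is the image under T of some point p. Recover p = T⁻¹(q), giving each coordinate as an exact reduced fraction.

T1 = [-2 0 0; 0 -1 0; 0 0 1]
T2·T1 = [-2 0 -3; 0 -1 1; 0 0 1]
T3·…·T1 = [-24/13 5/13 -41/13; -10/13 -12/13 -3/13; 0 0 1]
T4·…·T1 = [-24/13 5/13 -41/13; -10/13 -12/13 -16/13; 0 0 1]
det M = 2; M⁻¹ = [-6/13 -5/26 -22/13; 5/13 -12/13 1/13; 0 0 1]
M⁻¹ · (22/13, -32/13)ᵀ = (-2, 3)ᵀ

p = (-2, 3)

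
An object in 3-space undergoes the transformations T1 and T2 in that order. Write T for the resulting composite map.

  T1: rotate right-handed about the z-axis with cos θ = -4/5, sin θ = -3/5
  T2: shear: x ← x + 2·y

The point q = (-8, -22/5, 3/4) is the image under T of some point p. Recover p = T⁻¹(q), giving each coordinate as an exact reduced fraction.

p = (2, 4, 3/4)

T1 = [-4/5 3/5 0 0; -3/5 -4/5 0 0; 0 0 1 0; 0 0 0 1]
T2·T1 = [-2 -1 0 0; -3/5 -4/5 0 0; 0 0 1 0; 0 0 0 1]
det M = 1; M⁻¹ = [-4/5 1 0 0; 3/5 -2 0 0; 0 0 1 0; 0 0 0 1]
M⁻¹ · (-8, -22/5, 3/4)ᵀ = (2, 4, 3/4)ᵀ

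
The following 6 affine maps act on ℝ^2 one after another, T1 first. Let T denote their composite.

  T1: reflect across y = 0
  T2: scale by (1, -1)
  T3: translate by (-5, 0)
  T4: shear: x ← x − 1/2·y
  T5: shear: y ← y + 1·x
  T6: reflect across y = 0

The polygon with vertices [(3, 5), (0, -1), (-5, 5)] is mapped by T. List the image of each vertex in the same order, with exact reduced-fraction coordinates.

T1 reflect across y = 0: (3, 5) → (3, -5); (0, -1) → (0, 1); (-5, 5) → (-5, -5)
T2 scale by (1, -1): (3, -5) → (3, 5); (0, 1) → (0, -1); (-5, -5) → (-5, 5)
T3 translate by (-5, 0): (3, 5) → (-2, 5); (0, -1) → (-5, -1); (-5, 5) → (-10, 5)
T4 shear: x ← x − 1/2·y: (-2, 5) → (-9/2, 5); (-5, -1) → (-9/2, -1); (-10, 5) → (-25/2, 5)
T5 shear: y ← y + 1·x: (-9/2, 5) → (-9/2, 1/2); (-9/2, -1) → (-9/2, -11/2); (-25/2, 5) → (-25/2, -15/2)
T6 reflect across y = 0: (-9/2, 1/2) → (-9/2, -1/2); (-9/2, -11/2) → (-9/2, 11/2); (-25/2, -15/2) → (-25/2, 15/2)

image vertices: (-9/2, -1/2), (-9/2, 11/2), (-25/2, 15/2)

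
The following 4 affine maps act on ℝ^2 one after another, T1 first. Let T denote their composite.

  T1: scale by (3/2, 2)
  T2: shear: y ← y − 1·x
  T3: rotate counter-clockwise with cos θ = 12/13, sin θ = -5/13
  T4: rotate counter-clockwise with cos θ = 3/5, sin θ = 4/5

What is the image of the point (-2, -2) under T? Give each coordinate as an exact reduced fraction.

T1 scale by (3/2, 2): (-2, -2) → (-3, -4)
T2 shear: y ← y − 1·x: (-3, -4) → (-3, -1)
T3 rotate counter-clockwise with cos θ = 12/13, sin θ = -5/13: (-3, -1) → (-41/13, 3/13)
T4 rotate counter-clockwise with cos θ = 3/5, sin θ = 4/5: (-41/13, 3/13) → (-27/13, -31/13)

T(p) = (-27/13, -31/13)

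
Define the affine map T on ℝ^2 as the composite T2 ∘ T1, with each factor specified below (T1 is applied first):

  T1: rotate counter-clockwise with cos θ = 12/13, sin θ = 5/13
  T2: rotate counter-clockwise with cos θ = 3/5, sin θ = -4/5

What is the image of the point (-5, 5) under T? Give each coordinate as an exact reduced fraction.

T(p) = (-23/13, 89/13)

T1 rotate counter-clockwise with cos θ = 12/13, sin θ = 5/13: (-5, 5) → (-85/13, 35/13)
T2 rotate counter-clockwise with cos θ = 3/5, sin θ = -4/5: (-85/13, 35/13) → (-23/13, 89/13)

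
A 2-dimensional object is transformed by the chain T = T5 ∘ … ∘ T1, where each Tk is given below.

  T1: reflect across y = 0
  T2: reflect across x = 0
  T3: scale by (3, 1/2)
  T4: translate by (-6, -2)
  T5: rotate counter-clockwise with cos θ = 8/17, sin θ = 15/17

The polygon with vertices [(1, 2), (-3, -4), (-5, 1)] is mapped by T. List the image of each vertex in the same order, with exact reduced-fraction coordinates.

T1 reflect across y = 0: (1, 2) → (1, -2); (-3, -4) → (-3, 4); (-5, 1) → (-5, -1)
T2 reflect across x = 0: (1, -2) → (-1, -2); (-3, 4) → (3, 4); (-5, -1) → (5, -1)
T3 scale by (3, 1/2): (-1, -2) → (-3, -1); (3, 4) → (9, 2); (5, -1) → (15, -1/2)
T4 translate by (-6, -2): (-3, -1) → (-9, -3); (9, 2) → (3, 0); (15, -1/2) → (9, -5/2)
T5 rotate counter-clockwise with cos θ = 8/17, sin θ = 15/17: (-9, -3) → (-27/17, -159/17); (3, 0) → (24/17, 45/17); (9, -5/2) → (219/34, 115/17)

image vertices: (-27/17, -159/17), (24/17, 45/17), (219/34, 115/17)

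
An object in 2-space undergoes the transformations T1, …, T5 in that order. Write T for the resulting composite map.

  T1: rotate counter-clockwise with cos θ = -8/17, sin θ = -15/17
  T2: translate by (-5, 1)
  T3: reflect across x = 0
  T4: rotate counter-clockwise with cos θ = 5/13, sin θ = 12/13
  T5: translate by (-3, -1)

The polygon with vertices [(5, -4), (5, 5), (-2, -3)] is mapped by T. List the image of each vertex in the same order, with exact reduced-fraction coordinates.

image vertices: (574/221, 1869/221), (763/221, -111/221), (-945/221, 1502/221)

T1 rotate counter-clockwise with cos θ = -8/17, sin θ = -15/17: (5, -4) → (-100/17, -43/17); (5, 5) → (35/17, -115/17); (-2, -3) → (-29/17, 54/17)
T2 translate by (-5, 1): (-100/17, -43/17) → (-185/17, -26/17); (35/17, -115/17) → (-50/17, -98/17); (-29/17, 54/17) → (-114/17, 71/17)
T3 reflect across x = 0: (-185/17, -26/17) → (185/17, -26/17); (-50/17, -98/17) → (50/17, -98/17); (-114/17, 71/17) → (114/17, 71/17)
T4 rotate counter-clockwise with cos θ = 5/13, sin θ = 12/13: (185/17, -26/17) → (1237/221, 2090/221); (50/17, -98/17) → (1426/221, 110/221); (114/17, 71/17) → (-282/221, 1723/221)
T5 translate by (-3, -1): (1237/221, 2090/221) → (574/221, 1869/221); (1426/221, 110/221) → (763/221, -111/221); (-282/221, 1723/221) → (-945/221, 1502/221)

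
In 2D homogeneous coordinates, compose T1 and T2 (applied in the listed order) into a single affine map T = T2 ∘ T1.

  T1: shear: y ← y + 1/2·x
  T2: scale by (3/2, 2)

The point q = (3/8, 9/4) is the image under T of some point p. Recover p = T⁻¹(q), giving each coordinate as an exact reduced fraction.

T1 = [1 0 0; 1/2 1 0; 0 0 1]
T2·T1 = [3/2 0 0; 1 2 0; 0 0 1]
det M = 3; M⁻¹ = [2/3 0 0; -1/3 1/2 0; 0 0 1]
M⁻¹ · (3/8, 9/4)ᵀ = (1/4, 1)ᵀ

p = (1/4, 1)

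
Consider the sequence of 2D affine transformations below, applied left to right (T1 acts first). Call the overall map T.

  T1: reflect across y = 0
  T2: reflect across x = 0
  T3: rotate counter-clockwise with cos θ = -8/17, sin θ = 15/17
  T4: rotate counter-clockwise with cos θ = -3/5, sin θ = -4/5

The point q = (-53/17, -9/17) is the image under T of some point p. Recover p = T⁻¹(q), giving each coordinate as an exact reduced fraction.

T1 = [1 0 0; 0 -1 0; 0 0 1]
T2·T1 = [-1 0 0; 0 -1 0; 0 0 1]
T3·…·T1 = [8/17 15/17 0; -15/17 8/17 0; 0 0 1]
T4·…·T1 = [-84/85 -13/85 0; 13/85 -84/85 0; 0 0 1]
det M = 1; M⁻¹ = [-84/85 13/85 0; -13/85 -84/85 0; 0 0 1]
M⁻¹ · (-53/17, -9/17)ᵀ = (3, 1)ᵀ

p = (3, 1)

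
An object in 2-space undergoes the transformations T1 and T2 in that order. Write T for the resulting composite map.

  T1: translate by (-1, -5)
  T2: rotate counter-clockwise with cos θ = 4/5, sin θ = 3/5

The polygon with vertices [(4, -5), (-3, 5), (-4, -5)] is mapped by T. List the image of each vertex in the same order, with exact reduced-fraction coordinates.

image vertices: (42/5, -31/5), (-16/5, -12/5), (2, -11)

T1 translate by (-1, -5): (4, -5) → (3, -10); (-3, 5) → (-4, 0); (-4, -5) → (-5, -10)
T2 rotate counter-clockwise with cos θ = 4/5, sin θ = 3/5: (3, -10) → (42/5, -31/5); (-4, 0) → (-16/5, -12/5); (-5, -10) → (2, -11)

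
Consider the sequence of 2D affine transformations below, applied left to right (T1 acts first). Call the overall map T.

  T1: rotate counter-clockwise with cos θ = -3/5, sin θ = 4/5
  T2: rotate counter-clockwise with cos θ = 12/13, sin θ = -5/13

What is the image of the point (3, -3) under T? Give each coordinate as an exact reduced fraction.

T1 rotate counter-clockwise with cos θ = -3/5, sin θ = 4/5: (3, -3) → (3/5, 21/5)
T2 rotate counter-clockwise with cos θ = 12/13, sin θ = -5/13: (3/5, 21/5) → (141/65, 237/65)

T(p) = (141/65, 237/65)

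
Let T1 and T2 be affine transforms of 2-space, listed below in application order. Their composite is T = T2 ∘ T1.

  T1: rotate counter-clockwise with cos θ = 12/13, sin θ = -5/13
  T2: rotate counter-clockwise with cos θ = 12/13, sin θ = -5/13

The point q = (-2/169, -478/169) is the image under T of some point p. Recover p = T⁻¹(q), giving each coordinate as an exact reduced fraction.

p = (2, -2)

T1 = [12/13 5/13 0; -5/13 12/13 0; 0 0 1]
T2·T1 = [119/169 120/169 0; -120/169 119/169 0; 0 0 1]
det M = 1; M⁻¹ = [119/169 -120/169 0; 120/169 119/169 0; 0 0 1]
M⁻¹ · (-2/169, -478/169)ᵀ = (2, -2)ᵀ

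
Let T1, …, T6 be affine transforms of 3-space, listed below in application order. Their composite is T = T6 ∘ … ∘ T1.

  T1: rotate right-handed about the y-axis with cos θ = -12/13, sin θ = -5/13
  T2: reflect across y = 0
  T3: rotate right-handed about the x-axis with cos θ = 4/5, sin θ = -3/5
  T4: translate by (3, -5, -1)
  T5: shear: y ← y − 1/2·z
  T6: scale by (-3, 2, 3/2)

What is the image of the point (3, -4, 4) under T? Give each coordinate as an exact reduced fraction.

T(p) = (51/13, -79/65, -1059/130)

T1 rotate right-handed about the y-axis with cos θ = -12/13, sin θ = -5/13: (3, -4, 4) → (-56/13, -4, -33/13)
T2 reflect across y = 0: (-56/13, -4, -33/13) → (-56/13, 4, -33/13)
T3 rotate right-handed about the x-axis with cos θ = 4/5, sin θ = -3/5: (-56/13, 4, -33/13) → (-56/13, 109/65, -288/65)
T4 translate by (3, -5, -1): (-56/13, 109/65, -288/65) → (-17/13, -216/65, -353/65)
T5 shear: y ← y − 1/2·z: (-17/13, -216/65, -353/65) → (-17/13, -79/130, -353/65)
T6 scale by (-3, 2, 3/2): (-17/13, -79/130, -353/65) → (51/13, -79/65, -1059/130)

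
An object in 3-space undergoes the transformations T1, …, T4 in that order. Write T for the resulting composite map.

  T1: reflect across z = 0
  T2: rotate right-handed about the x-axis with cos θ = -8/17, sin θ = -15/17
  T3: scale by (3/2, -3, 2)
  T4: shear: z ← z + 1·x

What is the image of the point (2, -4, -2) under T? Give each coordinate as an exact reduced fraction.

T(p) = (3, -186/17, 139/17)

T1 reflect across z = 0: (2, -4, -2) → (2, -4, 2)
T2 rotate right-handed about the x-axis with cos θ = -8/17, sin θ = -15/17: (2, -4, 2) → (2, 62/17, 44/17)
T3 scale by (3/2, -3, 2): (2, 62/17, 44/17) → (3, -186/17, 88/17)
T4 shear: z ← z + 1·x: (3, -186/17, 88/17) → (3, -186/17, 139/17)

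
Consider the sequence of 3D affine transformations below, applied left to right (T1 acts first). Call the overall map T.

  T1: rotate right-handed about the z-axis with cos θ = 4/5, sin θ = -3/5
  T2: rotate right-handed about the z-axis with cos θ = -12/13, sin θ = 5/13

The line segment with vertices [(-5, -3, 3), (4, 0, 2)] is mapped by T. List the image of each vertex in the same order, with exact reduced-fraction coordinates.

T1 rotate right-handed about the z-axis with cos θ = 4/5, sin θ = -3/5: (-5, -3, 3) → (-29/5, 3/5, 3); (4, 0, 2) → (16/5, -12/5, 2)
T2 rotate right-handed about the z-axis with cos θ = -12/13, sin θ = 5/13: (-29/5, 3/5, 3) → (333/65, -181/65, 3); (16/5, -12/5, 2) → (-132/65, 224/65, 2)

image vertices: (333/65, -181/65, 3), (-132/65, 224/65, 2)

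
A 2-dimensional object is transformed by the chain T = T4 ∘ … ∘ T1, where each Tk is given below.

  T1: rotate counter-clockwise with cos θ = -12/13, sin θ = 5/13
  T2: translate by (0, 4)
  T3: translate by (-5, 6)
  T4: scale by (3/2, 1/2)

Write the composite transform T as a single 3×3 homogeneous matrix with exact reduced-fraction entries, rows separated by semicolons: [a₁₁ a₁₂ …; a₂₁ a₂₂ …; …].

T = [-18/13 -15/26 -15/2; 5/26 -6/13 5; 0 0 1]

T1 = [-12/13 -5/13 0; 5/13 -12/13 0; 0 0 1]
T2·T1 = [-12/13 -5/13 0; 5/13 -12/13 4; 0 0 1]
T3·…·T1 = [-12/13 -5/13 -5; 5/13 -12/13 10; 0 0 1]
T4·…·T1 = [-18/13 -15/26 -15/2; 5/26 -6/13 5; 0 0 1]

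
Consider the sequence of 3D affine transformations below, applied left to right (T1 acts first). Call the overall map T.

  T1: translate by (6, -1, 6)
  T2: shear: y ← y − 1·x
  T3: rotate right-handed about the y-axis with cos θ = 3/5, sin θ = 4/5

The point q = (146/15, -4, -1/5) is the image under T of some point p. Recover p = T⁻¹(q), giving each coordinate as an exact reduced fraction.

p = (0, 3, 5/3)

T1 = [1 0 0 6; 0 1 0 -1; 0 0 1 6; 0 0 0 1]
T2·T1 = [1 0 0 6; -1 1 0 -7; 0 0 1 6; 0 0 0 1]
T3·…·T1 = [3/5 0 4/5 42/5; -1 1 0 -7; -4/5 0 3/5 -6/5; 0 0 0 1]
det M = 1; M⁻¹ = [3/5 0 -4/5 -6; 3/5 1 -4/5 1; 4/5 0 3/5 -6; 0 0 0 1]
M⁻¹ · (146/15, -4, -1/5)ᵀ = (0, 3, 5/3)ᵀ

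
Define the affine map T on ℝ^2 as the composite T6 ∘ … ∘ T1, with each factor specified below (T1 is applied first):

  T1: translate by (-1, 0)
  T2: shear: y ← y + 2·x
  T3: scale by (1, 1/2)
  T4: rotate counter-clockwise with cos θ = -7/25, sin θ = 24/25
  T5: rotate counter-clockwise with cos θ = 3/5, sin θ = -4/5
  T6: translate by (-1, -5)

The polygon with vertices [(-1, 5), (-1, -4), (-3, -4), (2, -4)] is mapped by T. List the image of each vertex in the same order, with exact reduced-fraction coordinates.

T1 translate by (-1, 0): (-1, 5) → (-2, 5); (-1, -4) → (-2, -4); (-3, -4) → (-4, -4); (2, -4) → (1, -4)
T2 shear: y ← y + 2·x: (-2, 5) → (-2, 1); (-2, -4) → (-2, -8); (-4, -4) → (-4, -12); (1, -4) → (1, -2)
T3 scale by (1, 1/2): (-2, 1) → (-2, 1/2); (-2, -8) → (-2, -4); (-4, -12) → (-4, -6); (1, -2) → (1, -1)
T4 rotate counter-clockwise with cos θ = -7/25, sin θ = 24/25: (-2, 1/2) → (2/25, -103/50); (-2, -4) → (22/5, -4/5); (-4, -6) → (172/25, -54/25); (1, -1) → (17/25, 31/25)
T5 rotate counter-clockwise with cos θ = 3/5, sin θ = -4/5: (2/25, -103/50) → (-8/5, -13/10); (22/5, -4/5) → (2, -4); (172/25, -54/25) → (12/5, -34/5); (17/25, 31/25) → (7/5, 1/5)
T6 translate by (-1, -5): (-8/5, -13/10) → (-13/5, -63/10); (2, -4) → (1, -9); (12/5, -34/5) → (7/5, -59/5); (7/5, 1/5) → (2/5, -24/5)

image vertices: (-13/5, -63/10), (1, -9), (7/5, -59/5), (2/5, -24/5)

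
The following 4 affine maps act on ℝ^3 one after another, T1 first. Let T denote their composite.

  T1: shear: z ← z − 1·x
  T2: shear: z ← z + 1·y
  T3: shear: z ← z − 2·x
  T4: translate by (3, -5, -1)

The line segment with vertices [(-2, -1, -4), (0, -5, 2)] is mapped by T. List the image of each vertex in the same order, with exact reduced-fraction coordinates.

image vertices: (1, -6, 0), (3, -10, -4)

T1 shear: z ← z − 1·x: (-2, -1, -4) → (-2, -1, -2); (0, -5, 2) → (0, -5, 2)
T2 shear: z ← z + 1·y: (-2, -1, -2) → (-2, -1, -3); (0, -5, 2) → (0, -5, -3)
T3 shear: z ← z − 2·x: (-2, -1, -3) → (-2, -1, 1); (0, -5, -3) → (0, -5, -3)
T4 translate by (3, -5, -1): (-2, -1, 1) → (1, -6, 0); (0, -5, -3) → (3, -10, -4)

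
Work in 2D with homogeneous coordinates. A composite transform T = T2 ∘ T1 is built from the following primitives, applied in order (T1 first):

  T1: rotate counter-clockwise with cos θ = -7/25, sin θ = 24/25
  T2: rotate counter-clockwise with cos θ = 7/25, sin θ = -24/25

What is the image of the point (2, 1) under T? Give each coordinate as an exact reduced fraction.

T(p) = (718/625, 1199/625)

T1 rotate counter-clockwise with cos θ = -7/25, sin θ = 24/25: (2, 1) → (-38/25, 41/25)
T2 rotate counter-clockwise with cos θ = 7/25, sin θ = -24/25: (-38/25, 41/25) → (718/625, 1199/625)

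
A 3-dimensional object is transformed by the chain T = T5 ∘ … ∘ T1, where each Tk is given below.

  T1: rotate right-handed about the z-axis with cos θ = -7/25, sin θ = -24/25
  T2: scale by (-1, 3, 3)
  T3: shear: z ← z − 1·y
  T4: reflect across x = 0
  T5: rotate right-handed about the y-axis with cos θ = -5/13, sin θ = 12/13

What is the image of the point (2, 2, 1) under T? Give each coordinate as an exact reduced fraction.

T(p) = (2962/325, -186/25, -1713/325)

T1 rotate right-handed about the z-axis with cos θ = -7/25, sin θ = -24/25: (2, 2, 1) → (34/25, -62/25, 1)
T2 scale by (-1, 3, 3): (34/25, -62/25, 1) → (-34/25, -186/25, 3)
T3 shear: z ← z − 1·y: (-34/25, -186/25, 3) → (-34/25, -186/25, 261/25)
T4 reflect across x = 0: (-34/25, -186/25, 261/25) → (34/25, -186/25, 261/25)
T5 rotate right-handed about the y-axis with cos θ = -5/13, sin θ = 12/13: (34/25, -186/25, 261/25) → (2962/325, -186/25, -1713/325)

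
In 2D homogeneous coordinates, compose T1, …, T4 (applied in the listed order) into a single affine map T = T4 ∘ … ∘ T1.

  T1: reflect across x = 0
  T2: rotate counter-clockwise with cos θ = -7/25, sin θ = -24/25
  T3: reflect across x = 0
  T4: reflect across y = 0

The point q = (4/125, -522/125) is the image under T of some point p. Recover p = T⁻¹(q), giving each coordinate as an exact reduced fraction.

T1 = [-1 0 0; 0 1 0; 0 0 1]
T2·T1 = [7/25 24/25 0; 24/25 -7/25 0; 0 0 1]
T3·…·T1 = [-7/25 -24/25 0; 24/25 -7/25 0; 0 0 1]
T4·…·T1 = [-7/25 -24/25 0; -24/25 7/25 0; 0 0 1]
det M = -1; M⁻¹ = [-7/25 -24/25 0; -24/25 7/25 0; 0 0 1]
M⁻¹ · (4/125, -522/125)ᵀ = (4, -6/5)ᵀ

p = (4, -6/5)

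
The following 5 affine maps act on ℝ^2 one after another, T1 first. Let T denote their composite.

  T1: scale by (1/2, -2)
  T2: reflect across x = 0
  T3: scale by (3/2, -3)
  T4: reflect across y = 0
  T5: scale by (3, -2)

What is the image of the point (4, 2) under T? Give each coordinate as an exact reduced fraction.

T1 scale by (1/2, -2): (4, 2) → (2, -4)
T2 reflect across x = 0: (2, -4) → (-2, -4)
T3 scale by (3/2, -3): (-2, -4) → (-3, 12)
T4 reflect across y = 0: (-3, 12) → (-3, -12)
T5 scale by (3, -2): (-3, -12) → (-9, 24)

T(p) = (-9, 24)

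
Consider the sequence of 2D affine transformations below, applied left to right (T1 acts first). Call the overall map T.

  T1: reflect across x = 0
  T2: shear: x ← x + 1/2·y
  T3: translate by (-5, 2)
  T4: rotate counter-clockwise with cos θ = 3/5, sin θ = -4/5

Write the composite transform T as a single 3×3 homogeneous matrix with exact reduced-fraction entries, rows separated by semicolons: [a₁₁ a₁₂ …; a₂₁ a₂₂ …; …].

T1 = [-1 0 0; 0 1 0; 0 0 1]
T2·T1 = [-1 1/2 0; 0 1 0; 0 0 1]
T3·…·T1 = [-1 1/2 -5; 0 1 2; 0 0 1]
T4·…·T1 = [-3/5 11/10 -7/5; 4/5 1/5 26/5; 0 0 1]

T = [-3/5 11/10 -7/5; 4/5 1/5 26/5; 0 0 1]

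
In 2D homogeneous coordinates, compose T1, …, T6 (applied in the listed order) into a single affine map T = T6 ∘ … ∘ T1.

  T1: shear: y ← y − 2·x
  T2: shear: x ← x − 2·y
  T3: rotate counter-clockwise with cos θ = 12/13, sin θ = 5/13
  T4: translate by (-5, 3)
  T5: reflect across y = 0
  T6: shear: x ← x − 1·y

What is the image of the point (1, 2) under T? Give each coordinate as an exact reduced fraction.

T(p) = (-9/13, -44/13)

T1 shear: y ← y − 2·x: (1, 2) → (1, 0)
T2 shear: x ← x − 2·y: (1, 0) → (1, 0)
T3 rotate counter-clockwise with cos θ = 12/13, sin θ = 5/13: (1, 0) → (12/13, 5/13)
T4 translate by (-5, 3): (12/13, 5/13) → (-53/13, 44/13)
T5 reflect across y = 0: (-53/13, 44/13) → (-53/13, -44/13)
T6 shear: x ← x − 1·y: (-53/13, -44/13) → (-9/13, -44/13)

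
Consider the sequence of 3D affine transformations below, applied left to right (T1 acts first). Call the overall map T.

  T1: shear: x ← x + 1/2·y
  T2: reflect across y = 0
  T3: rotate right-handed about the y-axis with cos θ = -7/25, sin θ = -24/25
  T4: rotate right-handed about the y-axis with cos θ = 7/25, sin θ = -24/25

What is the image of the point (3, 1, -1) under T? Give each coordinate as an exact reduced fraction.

T1 shear: x ← x + 1/2·y: (3, 1, -1) → (7/2, 1, -1)
T2 reflect across y = 0: (7/2, 1, -1) → (7/2, -1, -1)
T3 rotate right-handed about the y-axis with cos θ = -7/25, sin θ = -24/25: (7/2, -1, -1) → (-1/50, -1, 91/25)
T4 rotate right-handed about the y-axis with cos θ = 7/25, sin θ = -24/25: (-1/50, -1, 91/25) → (-7/2, -1, 1)

T(p) = (-7/2, -1, 1)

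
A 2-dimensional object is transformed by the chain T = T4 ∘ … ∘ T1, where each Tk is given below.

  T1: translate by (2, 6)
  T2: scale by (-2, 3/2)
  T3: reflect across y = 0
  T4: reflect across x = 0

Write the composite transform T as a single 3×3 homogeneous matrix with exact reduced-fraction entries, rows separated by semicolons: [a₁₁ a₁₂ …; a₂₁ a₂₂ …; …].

T = [2 0 4; 0 -3/2 -9; 0 0 1]

T1 = [1 0 2; 0 1 6; 0 0 1]
T2·T1 = [-2 0 -4; 0 3/2 9; 0 0 1]
T3·…·T1 = [-2 0 -4; 0 -3/2 -9; 0 0 1]
T4·…·T1 = [2 0 4; 0 -3/2 -9; 0 0 1]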